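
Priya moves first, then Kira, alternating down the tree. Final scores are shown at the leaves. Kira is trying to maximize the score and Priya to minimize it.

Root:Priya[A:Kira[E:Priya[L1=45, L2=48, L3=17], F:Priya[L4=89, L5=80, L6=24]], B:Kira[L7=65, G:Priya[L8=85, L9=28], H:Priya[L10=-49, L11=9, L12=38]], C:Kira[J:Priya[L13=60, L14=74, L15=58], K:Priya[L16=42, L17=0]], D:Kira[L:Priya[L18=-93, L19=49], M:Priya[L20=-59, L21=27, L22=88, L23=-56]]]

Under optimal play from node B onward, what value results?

G (Priya): min(85, 28) = 28
H (Priya): min(-49, 9, 38) = -49
B (Kira): max(65, 28, -49) = 65

65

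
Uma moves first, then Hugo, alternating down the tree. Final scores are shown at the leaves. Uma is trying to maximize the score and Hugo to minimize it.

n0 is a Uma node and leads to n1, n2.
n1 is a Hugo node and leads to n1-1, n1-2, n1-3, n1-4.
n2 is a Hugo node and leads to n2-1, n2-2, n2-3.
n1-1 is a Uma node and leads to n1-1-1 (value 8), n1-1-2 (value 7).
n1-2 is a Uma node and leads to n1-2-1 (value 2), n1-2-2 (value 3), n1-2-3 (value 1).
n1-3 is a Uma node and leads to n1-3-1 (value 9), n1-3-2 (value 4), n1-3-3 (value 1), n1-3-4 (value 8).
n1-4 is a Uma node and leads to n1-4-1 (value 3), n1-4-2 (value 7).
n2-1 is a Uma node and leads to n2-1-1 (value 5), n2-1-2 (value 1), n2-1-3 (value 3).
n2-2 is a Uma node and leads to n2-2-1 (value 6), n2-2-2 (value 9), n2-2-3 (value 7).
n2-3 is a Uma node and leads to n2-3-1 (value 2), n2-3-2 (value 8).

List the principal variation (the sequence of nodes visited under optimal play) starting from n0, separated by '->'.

n0 -> n2 -> n2-1 -> n2-1-1

n1-1 (Uma): max(8, 7) = 8
n1-2 (Uma): max(2, 3, 1) = 3
n1-3 (Uma): max(9, 4, 1, 8) = 9
n1-4 (Uma): max(3, 7) = 7
n1 (Hugo): min(8, 3, 9, 7) = 3
n2-1 (Uma): max(5, 1, 3) = 5
n2-2 (Uma): max(6, 9, 7) = 9
n2-3 (Uma): max(2, 8) = 8
n2 (Hugo): min(5, 9, 8) = 5
n0 (Uma): max(3, 5) = 5
At n0, Uma picks n2 (highest: 5).
At n2, Hugo picks n2-1 (lowest: 5).
At n2-1, Uma picks n2-1-1 (highest: 5).
Terminal value 5.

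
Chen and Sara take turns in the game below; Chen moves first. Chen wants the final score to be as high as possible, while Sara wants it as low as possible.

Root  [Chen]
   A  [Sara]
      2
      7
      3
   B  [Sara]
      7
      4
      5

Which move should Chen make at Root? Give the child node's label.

A (Sara): min(2, 7, 3) = 2
B (Sara): min(7, 4, 5) = 4
Root (Chen): max(2, 4) = 4
Chen at Root wants the highest of {A=2, B=4}, so chooses B.

B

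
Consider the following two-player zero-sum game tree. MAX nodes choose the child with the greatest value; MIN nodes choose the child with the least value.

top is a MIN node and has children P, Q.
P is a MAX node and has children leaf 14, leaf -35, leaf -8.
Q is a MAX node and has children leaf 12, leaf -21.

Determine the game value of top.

P (MAX): max(14, -35, -8) = 14
Q (MAX): max(12, -21) = 12
top (MIN): min(14, 12) = 12

12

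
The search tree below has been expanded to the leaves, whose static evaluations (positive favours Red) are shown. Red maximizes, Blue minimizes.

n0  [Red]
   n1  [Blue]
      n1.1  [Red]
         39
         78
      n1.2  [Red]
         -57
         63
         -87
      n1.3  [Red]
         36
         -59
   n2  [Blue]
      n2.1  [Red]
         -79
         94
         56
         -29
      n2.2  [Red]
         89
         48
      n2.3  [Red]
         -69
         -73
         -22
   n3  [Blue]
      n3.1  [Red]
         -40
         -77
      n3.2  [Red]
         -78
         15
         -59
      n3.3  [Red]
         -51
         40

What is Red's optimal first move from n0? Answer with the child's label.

n1.1 (Red): max(39, 78) = 78
n1.2 (Red): max(-57, 63, -87) = 63
n1.3 (Red): max(36, -59) = 36
n1 (Blue): min(78, 63, 36) = 36
n2.1 (Red): max(-79, 94, 56, -29) = 94
n2.2 (Red): max(89, 48) = 89
n2.3 (Red): max(-69, -73, -22) = -22
n2 (Blue): min(94, 89, -22) = -22
n3.1 (Red): max(-40, -77) = -40
n3.2 (Red): max(-78, 15, -59) = 15
n3.3 (Red): max(-51, 40) = 40
n3 (Blue): min(-40, 15, 40) = -40
n0 (Red): max(36, -22, -40) = 36
Red at n0 wants the highest of {n1=36, n2=-22, n3=-40}, so chooses n1.

n1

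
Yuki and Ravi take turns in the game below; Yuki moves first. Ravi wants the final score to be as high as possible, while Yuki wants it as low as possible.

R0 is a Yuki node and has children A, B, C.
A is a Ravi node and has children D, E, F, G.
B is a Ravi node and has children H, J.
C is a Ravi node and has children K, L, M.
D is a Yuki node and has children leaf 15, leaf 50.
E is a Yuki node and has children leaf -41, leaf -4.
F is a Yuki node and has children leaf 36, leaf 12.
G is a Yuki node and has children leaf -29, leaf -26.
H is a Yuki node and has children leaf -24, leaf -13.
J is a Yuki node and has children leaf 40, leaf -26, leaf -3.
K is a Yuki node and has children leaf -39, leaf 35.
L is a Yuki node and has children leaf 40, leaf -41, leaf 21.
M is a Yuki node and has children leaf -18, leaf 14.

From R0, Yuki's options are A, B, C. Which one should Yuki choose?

B

D (Yuki): min(15, 50) = 15
E (Yuki): min(-41, -4) = -41
F (Yuki): min(36, 12) = 12
G (Yuki): min(-29, -26) = -29
A (Ravi): max(15, -41, 12, -29) = 15
H (Yuki): min(-24, -13) = -24
J (Yuki): min(40, -26, -3) = -26
B (Ravi): max(-24, -26) = -24
K (Yuki): min(-39, 35) = -39
L (Yuki): min(40, -41, 21) = -41
M (Yuki): min(-18, 14) = -18
C (Ravi): max(-39, -41, -18) = -18
R0 (Yuki): min(15, -24, -18) = -24
Yuki at R0 wants the lowest of {A=15, B=-24, C=-18}, so chooses B.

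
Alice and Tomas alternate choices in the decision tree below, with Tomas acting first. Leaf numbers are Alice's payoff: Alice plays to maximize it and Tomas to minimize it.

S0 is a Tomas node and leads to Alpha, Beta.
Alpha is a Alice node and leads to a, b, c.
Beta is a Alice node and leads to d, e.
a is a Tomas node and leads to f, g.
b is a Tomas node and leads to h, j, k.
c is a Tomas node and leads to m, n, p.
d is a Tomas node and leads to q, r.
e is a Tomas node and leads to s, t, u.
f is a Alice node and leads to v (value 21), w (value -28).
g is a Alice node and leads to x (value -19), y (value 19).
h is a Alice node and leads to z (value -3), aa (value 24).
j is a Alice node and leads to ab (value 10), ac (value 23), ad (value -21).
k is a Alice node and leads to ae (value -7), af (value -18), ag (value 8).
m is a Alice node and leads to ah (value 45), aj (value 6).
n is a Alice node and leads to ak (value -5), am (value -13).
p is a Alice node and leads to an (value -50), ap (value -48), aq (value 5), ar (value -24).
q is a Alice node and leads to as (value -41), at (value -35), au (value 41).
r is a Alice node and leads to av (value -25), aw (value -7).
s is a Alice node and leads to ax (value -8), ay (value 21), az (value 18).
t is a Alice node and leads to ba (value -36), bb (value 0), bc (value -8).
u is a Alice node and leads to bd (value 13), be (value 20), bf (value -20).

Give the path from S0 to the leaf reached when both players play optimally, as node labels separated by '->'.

f (Alice): max(21, -28) = 21
g (Alice): max(-19, 19) = 19
a (Tomas): min(21, 19) = 19
h (Alice): max(-3, 24) = 24
j (Alice): max(10, 23, -21) = 23
k (Alice): max(-7, -18, 8) = 8
b (Tomas): min(24, 23, 8) = 8
m (Alice): max(45, 6) = 45
n (Alice): max(-5, -13) = -5
p (Alice): max(-50, -48, 5, -24) = 5
c (Tomas): min(45, -5, 5) = -5
Alpha (Alice): max(19, 8, -5) = 19
q (Alice): max(-41, -35, 41) = 41
r (Alice): max(-25, -7) = -7
d (Tomas): min(41, -7) = -7
s (Alice): max(-8, 21, 18) = 21
t (Alice): max(-36, 0, -8) = 0
u (Alice): max(13, 20, -20) = 20
e (Tomas): min(21, 0, 20) = 0
Beta (Alice): max(-7, 0) = 0
S0 (Tomas): min(19, 0) = 0
At S0, Tomas picks Beta (lowest: 0).
At Beta, Alice picks e (highest: 0).
At e, Tomas picks t (lowest: 0).
At t, Alice picks bb (highest: 0).
Terminal value 0.

S0 -> Beta -> e -> t -> bb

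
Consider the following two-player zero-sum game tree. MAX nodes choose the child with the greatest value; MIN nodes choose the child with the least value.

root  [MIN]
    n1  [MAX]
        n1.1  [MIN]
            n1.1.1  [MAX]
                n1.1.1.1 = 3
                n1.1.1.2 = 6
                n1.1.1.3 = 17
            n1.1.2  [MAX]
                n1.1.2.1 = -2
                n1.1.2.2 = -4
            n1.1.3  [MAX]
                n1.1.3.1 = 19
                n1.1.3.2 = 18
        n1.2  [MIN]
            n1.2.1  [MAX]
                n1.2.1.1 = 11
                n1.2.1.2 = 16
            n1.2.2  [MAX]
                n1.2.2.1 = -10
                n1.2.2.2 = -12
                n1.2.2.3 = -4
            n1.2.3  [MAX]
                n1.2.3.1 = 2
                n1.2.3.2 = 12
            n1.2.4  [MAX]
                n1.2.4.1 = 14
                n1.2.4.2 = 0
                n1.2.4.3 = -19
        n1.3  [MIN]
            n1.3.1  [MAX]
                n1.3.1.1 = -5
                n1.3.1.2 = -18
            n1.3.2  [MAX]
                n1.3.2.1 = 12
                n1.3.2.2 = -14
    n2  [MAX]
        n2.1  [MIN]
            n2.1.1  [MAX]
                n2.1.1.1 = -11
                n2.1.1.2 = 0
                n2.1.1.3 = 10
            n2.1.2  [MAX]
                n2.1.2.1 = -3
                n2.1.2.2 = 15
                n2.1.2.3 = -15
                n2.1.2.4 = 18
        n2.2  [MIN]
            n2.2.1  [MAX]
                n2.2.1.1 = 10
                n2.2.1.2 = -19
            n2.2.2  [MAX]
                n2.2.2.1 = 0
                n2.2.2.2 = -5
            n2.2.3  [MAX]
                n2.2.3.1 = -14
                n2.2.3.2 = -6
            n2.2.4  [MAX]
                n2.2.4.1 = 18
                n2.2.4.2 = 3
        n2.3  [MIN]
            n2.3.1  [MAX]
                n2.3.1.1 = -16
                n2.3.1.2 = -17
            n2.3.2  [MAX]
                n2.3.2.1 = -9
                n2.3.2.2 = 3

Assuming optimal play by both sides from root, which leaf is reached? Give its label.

n1.1.1 (MAX): max(3, 6, 17) = 17
n1.1.2 (MAX): max(-2, -4) = -2
n1.1.3 (MAX): max(19, 18) = 19
n1.1 (MIN): min(17, -2, 19) = -2
n1.2.1 (MAX): max(11, 16) = 16
n1.2.2 (MAX): max(-10, -12, -4) = -4
n1.2.3 (MAX): max(2, 12) = 12
n1.2.4 (MAX): max(14, 0, -19) = 14
n1.2 (MIN): min(16, -4, 12, 14) = -4
n1.3.1 (MAX): max(-5, -18) = -5
n1.3.2 (MAX): max(12, -14) = 12
n1.3 (MIN): min(-5, 12) = -5
n1 (MAX): max(-2, -4, -5) = -2
n2.1.1 (MAX): max(-11, 0, 10) = 10
n2.1.2 (MAX): max(-3, 15, -15, 18) = 18
n2.1 (MIN): min(10, 18) = 10
n2.2.1 (MAX): max(10, -19) = 10
n2.2.2 (MAX): max(0, -5) = 0
n2.2.3 (MAX): max(-14, -6) = -6
n2.2.4 (MAX): max(18, 3) = 18
n2.2 (MIN): min(10, 0, -6, 18) = -6
n2.3.1 (MAX): max(-16, -17) = -16
n2.3.2 (MAX): max(-9, 3) = 3
n2.3 (MIN): min(-16, 3) = -16
n2 (MAX): max(10, -6, -16) = 10
root (MIN): min(-2, 10) = -2
At root, MIN picks n1 (lowest: -2).
At n1, MAX picks n1.1 (highest: -2).
At n1.1, MIN picks n1.1.2 (lowest: -2).
At n1.1.2, MAX picks n1.1.2.1 (highest: -2).
Terminal value -2.

n1.1.2.1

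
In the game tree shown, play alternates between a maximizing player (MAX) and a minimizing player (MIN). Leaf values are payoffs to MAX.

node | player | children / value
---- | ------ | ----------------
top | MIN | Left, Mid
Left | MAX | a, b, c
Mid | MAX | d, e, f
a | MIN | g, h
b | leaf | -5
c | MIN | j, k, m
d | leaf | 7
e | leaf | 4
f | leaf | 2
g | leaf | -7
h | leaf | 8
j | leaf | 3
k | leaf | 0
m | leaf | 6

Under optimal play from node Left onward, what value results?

a (MIN): min(-7, 8) = -7
c (MIN): min(3, 0, 6) = 0
Left (MAX): max(-7, -5, 0) = 0

0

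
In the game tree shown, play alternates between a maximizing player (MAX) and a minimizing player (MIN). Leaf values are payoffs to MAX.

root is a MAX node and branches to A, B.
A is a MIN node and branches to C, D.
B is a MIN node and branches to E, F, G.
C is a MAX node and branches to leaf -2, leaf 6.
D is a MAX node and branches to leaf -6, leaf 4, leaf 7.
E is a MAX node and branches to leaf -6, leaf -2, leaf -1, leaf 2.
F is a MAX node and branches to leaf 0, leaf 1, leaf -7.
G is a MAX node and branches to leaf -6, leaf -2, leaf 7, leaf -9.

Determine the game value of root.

6

C (MAX): max(-2, 6) = 6
D (MAX): max(-6, 4, 7) = 7
A (MIN): min(6, 7) = 6
E (MAX): max(-6, -2, -1, 2) = 2
F (MAX): max(0, 1, -7) = 1
G (MAX): max(-6, -2, 7, -9) = 7
B (MIN): min(2, 1, 7) = 1
root (MAX): max(6, 1) = 6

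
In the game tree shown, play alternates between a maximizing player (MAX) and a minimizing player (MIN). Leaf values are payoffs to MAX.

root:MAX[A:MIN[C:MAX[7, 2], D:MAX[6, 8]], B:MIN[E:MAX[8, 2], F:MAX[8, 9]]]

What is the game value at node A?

C (MAX): max(7, 2) = 7
D (MAX): max(6, 8) = 8
A (MIN): min(7, 8) = 7

7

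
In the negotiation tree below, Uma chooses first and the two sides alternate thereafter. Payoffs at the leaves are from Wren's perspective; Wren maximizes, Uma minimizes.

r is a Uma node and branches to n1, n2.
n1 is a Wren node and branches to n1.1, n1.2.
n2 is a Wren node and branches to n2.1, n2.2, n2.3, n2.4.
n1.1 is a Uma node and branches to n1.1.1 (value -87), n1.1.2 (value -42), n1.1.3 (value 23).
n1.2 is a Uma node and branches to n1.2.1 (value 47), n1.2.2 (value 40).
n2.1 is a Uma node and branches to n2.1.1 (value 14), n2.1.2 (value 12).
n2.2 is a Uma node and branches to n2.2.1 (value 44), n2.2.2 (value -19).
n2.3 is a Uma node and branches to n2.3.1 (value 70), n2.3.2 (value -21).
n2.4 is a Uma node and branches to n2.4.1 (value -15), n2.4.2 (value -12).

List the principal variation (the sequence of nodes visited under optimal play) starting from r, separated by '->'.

r -> n2 -> n2.1 -> n2.1.2

n1.1 (Uma): min(-87, -42, 23) = -87
n1.2 (Uma): min(47, 40) = 40
n1 (Wren): max(-87, 40) = 40
n2.1 (Uma): min(14, 12) = 12
n2.2 (Uma): min(44, -19) = -19
n2.3 (Uma): min(70, -21) = -21
n2.4 (Uma): min(-15, -12) = -15
n2 (Wren): max(12, -19, -21, -15) = 12
r (Uma): min(40, 12) = 12
At r, Uma picks n2 (lowest: 12).
At n2, Wren picks n2.1 (highest: 12).
At n2.1, Uma picks n2.1.2 (lowest: 12).
Terminal value 12.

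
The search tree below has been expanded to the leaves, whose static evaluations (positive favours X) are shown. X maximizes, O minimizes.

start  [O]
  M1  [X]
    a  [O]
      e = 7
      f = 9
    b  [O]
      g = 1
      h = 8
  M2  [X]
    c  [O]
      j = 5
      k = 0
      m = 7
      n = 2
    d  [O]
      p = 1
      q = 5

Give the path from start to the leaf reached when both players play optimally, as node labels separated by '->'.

a (O): min(7, 9) = 7
b (O): min(1, 8) = 1
M1 (X): max(7, 1) = 7
c (O): min(5, 0, 7, 2) = 0
d (O): min(1, 5) = 1
M2 (X): max(0, 1) = 1
start (O): min(7, 1) = 1
At start, O picks M2 (lowest: 1).
At M2, X picks d (highest: 1).
At d, O picks p (lowest: 1).
Terminal value 1.

start -> M2 -> d -> p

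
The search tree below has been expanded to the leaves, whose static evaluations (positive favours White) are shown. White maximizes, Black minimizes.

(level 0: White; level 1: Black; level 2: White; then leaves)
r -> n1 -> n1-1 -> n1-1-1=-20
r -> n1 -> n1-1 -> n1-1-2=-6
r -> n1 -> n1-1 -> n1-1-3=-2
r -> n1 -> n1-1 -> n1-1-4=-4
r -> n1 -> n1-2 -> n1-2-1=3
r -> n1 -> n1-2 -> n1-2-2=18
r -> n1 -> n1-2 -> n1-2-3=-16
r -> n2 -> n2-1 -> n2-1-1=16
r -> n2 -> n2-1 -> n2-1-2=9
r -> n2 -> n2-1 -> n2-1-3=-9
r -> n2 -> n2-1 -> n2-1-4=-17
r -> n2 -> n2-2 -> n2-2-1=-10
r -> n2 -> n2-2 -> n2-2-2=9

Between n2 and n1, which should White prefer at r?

n2

n2-1 (White): max(16, 9, -9, -17) = 16
n2-2 (White): max(-10, 9) = 9
n2 (Black): min(16, 9) = 9
n1-1 (White): max(-20, -6, -2, -4) = -2
n1-2 (White): max(3, 18, -16) = 18
n1 (Black): min(-2, 18) = -2
White prefers the higher value; n2=9, n1=-2. n2 is better since 9 > -2.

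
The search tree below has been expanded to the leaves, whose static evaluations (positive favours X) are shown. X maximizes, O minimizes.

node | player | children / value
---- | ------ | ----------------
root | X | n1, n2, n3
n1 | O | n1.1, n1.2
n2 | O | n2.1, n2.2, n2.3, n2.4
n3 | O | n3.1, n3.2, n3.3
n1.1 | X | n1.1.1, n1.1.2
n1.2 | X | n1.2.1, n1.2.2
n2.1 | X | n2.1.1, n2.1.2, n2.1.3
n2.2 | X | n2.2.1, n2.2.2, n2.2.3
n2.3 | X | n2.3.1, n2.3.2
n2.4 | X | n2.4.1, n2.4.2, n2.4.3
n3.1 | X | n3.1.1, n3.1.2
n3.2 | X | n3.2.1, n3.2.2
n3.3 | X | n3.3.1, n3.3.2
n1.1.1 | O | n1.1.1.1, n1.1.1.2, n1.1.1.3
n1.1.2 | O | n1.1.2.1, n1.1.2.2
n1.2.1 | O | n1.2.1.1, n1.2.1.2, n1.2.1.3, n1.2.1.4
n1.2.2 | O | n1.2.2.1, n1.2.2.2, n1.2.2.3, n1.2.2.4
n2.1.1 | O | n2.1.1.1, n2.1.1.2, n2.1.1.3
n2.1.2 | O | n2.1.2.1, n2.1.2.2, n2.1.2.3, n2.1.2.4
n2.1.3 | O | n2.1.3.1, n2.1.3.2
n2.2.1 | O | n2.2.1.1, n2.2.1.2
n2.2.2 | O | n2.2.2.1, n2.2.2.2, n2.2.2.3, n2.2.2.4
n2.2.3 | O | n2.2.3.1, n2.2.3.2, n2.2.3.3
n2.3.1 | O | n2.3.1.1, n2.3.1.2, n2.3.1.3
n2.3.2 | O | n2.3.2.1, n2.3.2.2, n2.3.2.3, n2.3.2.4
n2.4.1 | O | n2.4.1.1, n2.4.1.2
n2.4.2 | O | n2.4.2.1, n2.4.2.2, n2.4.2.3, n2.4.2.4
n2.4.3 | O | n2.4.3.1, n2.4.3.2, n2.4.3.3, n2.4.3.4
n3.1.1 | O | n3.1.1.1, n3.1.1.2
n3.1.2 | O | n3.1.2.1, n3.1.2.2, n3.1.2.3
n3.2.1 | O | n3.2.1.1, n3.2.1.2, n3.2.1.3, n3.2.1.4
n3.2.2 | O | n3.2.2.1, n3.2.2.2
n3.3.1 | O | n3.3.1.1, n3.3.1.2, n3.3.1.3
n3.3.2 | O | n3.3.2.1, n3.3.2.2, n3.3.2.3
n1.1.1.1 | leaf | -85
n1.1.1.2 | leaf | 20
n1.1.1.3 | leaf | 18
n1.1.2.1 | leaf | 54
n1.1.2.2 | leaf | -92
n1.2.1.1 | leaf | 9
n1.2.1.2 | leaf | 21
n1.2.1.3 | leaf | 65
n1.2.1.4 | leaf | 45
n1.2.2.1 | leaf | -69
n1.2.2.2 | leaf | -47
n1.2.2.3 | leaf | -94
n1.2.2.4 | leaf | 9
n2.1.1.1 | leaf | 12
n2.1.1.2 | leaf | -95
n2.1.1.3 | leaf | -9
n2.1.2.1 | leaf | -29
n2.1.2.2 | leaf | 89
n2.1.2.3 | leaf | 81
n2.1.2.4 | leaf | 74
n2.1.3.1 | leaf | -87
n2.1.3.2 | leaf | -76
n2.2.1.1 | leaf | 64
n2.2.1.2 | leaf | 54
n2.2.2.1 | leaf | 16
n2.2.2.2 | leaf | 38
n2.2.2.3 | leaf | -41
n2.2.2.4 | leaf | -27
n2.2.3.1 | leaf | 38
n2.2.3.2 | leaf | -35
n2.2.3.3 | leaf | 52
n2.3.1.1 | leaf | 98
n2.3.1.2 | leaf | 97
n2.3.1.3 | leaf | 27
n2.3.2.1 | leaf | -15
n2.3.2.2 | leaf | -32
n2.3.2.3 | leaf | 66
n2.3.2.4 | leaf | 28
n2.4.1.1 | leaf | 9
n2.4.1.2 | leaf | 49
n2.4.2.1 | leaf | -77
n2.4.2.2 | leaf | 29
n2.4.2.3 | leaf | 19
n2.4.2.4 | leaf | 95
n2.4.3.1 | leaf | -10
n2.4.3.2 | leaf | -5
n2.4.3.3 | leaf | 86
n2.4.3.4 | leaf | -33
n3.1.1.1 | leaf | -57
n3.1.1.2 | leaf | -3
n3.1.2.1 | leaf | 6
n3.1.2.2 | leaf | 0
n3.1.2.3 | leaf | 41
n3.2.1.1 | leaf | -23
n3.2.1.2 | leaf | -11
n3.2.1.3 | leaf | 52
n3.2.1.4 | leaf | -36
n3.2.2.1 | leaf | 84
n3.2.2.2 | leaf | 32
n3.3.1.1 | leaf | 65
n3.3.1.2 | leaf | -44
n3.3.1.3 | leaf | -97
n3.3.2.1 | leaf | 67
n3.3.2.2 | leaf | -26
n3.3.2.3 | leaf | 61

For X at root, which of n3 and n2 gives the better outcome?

n3.1.1 (O): min(-57, -3) = -57
n3.1.2 (O): min(6, 0, 41) = 0
n3.1 (X): max(-57, 0) = 0
n3.2.1 (O): min(-23, -11, 52, -36) = -36
n3.2.2 (O): min(84, 32) = 32
n3.2 (X): max(-36, 32) = 32
n3.3.1 (O): min(65, -44, -97) = -97
n3.3.2 (O): min(67, -26, 61) = -26
n3.3 (X): max(-97, -26) = -26
n3 (O): min(0, 32, -26) = -26
n2.1.1 (O): min(12, -95, -9) = -95
n2.1.2 (O): min(-29, 89, 81, 74) = -29
n2.1.3 (O): min(-87, -76) = -87
n2.1 (X): max(-95, -29, -87) = -29
n2.2.1 (O): min(64, 54) = 54
n2.2.2 (O): min(16, 38, -41, -27) = -41
n2.2.3 (O): min(38, -35, 52) = -35
n2.2 (X): max(54, -41, -35) = 54
n2.3.1 (O): min(98, 97, 27) = 27
n2.3.2 (O): min(-15, -32, 66, 28) = -32
n2.3 (X): max(27, -32) = 27
n2.4.1 (O): min(9, 49) = 9
n2.4.2 (O): min(-77, 29, 19, 95) = -77
n2.4.3 (O): min(-10, -5, 86, -33) = -33
n2.4 (X): max(9, -77, -33) = 9
n2 (O): min(-29, 54, 27, 9) = -29
X prefers the higher value; n3=-26, n2=-29. n3 is better since -26 > -29.

n3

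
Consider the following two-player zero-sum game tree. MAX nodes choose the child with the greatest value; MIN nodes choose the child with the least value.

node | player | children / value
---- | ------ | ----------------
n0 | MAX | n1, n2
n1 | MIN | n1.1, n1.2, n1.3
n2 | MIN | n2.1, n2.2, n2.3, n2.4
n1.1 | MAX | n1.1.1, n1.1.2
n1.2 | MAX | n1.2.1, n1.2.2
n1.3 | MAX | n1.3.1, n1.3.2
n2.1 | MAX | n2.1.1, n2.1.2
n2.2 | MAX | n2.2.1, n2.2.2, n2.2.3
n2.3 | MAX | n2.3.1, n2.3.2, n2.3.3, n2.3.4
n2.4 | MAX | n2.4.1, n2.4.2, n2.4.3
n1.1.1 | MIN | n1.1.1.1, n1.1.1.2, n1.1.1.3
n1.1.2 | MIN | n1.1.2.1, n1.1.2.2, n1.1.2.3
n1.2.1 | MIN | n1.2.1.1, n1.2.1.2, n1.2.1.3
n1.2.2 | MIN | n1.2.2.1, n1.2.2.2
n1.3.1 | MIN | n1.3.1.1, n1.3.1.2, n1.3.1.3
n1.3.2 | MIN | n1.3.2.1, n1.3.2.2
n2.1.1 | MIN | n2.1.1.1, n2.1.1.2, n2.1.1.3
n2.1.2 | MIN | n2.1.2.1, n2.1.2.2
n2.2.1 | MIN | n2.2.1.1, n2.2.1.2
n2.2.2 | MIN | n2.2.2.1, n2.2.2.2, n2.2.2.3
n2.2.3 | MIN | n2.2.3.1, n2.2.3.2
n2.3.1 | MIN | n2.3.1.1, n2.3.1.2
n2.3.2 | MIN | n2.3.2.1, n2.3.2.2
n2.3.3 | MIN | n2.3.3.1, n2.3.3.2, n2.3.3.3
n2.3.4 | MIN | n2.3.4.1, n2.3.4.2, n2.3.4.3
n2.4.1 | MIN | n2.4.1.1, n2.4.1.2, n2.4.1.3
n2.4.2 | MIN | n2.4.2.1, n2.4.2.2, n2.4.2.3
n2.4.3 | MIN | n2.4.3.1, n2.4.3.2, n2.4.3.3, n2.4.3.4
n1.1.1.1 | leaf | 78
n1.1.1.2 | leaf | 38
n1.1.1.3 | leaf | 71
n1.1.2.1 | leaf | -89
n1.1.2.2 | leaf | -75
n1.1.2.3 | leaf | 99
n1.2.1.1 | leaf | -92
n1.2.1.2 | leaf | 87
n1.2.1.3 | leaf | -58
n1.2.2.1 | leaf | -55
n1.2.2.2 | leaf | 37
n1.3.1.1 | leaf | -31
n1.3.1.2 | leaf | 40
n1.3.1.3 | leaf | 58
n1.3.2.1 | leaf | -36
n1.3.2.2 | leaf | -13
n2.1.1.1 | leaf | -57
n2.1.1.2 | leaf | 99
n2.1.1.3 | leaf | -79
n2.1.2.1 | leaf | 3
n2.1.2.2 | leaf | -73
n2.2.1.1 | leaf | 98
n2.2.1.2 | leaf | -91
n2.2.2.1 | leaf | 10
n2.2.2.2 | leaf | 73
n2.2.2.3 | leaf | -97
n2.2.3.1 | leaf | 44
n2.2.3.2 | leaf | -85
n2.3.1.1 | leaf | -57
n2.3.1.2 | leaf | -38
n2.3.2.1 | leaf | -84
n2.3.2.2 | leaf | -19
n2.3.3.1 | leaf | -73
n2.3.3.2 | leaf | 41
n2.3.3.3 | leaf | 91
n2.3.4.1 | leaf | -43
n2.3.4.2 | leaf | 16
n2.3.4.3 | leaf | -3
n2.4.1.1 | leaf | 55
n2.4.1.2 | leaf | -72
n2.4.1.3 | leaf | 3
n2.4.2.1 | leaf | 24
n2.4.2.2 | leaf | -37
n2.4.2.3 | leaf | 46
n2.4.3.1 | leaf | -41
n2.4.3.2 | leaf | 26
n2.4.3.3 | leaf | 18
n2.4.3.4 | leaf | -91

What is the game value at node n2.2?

-85

n2.2.1 (MIN): min(98, -91) = -91
n2.2.2 (MIN): min(10, 73, -97) = -97
n2.2.3 (MIN): min(44, -85) = -85
n2.2 (MAX): max(-91, -97, -85) = -85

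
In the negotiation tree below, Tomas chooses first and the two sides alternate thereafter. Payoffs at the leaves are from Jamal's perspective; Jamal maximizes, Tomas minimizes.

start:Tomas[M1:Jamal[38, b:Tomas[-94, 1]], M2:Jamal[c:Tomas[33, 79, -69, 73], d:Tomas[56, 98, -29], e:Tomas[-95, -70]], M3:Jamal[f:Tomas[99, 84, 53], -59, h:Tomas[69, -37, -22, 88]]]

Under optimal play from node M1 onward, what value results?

38

b (Tomas): min(-94, 1) = -94
M1 (Jamal): max(38, -94) = 38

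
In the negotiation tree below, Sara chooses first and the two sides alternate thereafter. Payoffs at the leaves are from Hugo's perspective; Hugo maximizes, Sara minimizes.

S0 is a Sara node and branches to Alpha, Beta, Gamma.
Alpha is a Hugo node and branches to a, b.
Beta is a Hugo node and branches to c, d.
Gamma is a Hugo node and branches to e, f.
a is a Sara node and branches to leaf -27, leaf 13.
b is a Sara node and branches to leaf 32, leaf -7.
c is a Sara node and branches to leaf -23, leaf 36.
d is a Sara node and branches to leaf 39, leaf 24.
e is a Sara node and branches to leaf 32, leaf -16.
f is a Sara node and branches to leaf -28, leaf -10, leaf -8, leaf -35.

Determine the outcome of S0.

-16

a (Sara): min(-27, 13) = -27
b (Sara): min(32, -7) = -7
Alpha (Hugo): max(-27, -7) = -7
c (Sara): min(-23, 36) = -23
d (Sara): min(39, 24) = 24
Beta (Hugo): max(-23, 24) = 24
e (Sara): min(32, -16) = -16
f (Sara): min(-28, -10, -8, -35) = -35
Gamma (Hugo): max(-16, -35) = -16
S0 (Sara): min(-7, 24, -16) = -16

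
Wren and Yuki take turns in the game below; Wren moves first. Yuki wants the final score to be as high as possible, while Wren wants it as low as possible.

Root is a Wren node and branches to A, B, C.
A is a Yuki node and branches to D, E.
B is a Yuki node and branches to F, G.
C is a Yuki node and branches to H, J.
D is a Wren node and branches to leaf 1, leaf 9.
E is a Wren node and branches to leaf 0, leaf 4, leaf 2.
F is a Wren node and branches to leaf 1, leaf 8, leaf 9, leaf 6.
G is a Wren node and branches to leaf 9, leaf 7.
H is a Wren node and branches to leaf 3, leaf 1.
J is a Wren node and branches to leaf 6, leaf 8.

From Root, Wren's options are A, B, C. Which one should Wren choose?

A

D (Wren): min(1, 9) = 1
E (Wren): min(0, 4, 2) = 0
A (Yuki): max(1, 0) = 1
F (Wren): min(1, 8, 9, 6) = 1
G (Wren): min(9, 7) = 7
B (Yuki): max(1, 7) = 7
H (Wren): min(3, 1) = 1
J (Wren): min(6, 8) = 6
C (Yuki): max(1, 6) = 6
Root (Wren): min(1, 7, 6) = 1
Wren at Root wants the lowest of {A=1, B=7, C=6}, so chooses A.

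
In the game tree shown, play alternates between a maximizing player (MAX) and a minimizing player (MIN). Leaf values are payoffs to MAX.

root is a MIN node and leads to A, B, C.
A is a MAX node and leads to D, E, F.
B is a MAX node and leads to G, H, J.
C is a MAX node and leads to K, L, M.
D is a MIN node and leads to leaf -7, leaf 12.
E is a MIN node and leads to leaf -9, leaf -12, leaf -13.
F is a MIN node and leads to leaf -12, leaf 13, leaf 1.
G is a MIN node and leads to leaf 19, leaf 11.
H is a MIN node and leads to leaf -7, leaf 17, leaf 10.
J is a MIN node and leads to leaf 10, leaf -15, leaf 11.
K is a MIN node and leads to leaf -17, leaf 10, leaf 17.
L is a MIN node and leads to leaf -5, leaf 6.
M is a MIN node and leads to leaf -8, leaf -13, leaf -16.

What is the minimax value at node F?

F (MIN): min(-12, 13, 1) = -12

-12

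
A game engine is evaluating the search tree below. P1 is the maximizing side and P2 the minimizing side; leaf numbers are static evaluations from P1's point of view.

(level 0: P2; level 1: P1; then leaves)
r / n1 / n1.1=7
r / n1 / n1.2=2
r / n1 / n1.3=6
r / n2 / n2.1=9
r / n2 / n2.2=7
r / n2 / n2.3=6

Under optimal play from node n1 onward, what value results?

n1 (P1): max(7, 2, 6) = 7

7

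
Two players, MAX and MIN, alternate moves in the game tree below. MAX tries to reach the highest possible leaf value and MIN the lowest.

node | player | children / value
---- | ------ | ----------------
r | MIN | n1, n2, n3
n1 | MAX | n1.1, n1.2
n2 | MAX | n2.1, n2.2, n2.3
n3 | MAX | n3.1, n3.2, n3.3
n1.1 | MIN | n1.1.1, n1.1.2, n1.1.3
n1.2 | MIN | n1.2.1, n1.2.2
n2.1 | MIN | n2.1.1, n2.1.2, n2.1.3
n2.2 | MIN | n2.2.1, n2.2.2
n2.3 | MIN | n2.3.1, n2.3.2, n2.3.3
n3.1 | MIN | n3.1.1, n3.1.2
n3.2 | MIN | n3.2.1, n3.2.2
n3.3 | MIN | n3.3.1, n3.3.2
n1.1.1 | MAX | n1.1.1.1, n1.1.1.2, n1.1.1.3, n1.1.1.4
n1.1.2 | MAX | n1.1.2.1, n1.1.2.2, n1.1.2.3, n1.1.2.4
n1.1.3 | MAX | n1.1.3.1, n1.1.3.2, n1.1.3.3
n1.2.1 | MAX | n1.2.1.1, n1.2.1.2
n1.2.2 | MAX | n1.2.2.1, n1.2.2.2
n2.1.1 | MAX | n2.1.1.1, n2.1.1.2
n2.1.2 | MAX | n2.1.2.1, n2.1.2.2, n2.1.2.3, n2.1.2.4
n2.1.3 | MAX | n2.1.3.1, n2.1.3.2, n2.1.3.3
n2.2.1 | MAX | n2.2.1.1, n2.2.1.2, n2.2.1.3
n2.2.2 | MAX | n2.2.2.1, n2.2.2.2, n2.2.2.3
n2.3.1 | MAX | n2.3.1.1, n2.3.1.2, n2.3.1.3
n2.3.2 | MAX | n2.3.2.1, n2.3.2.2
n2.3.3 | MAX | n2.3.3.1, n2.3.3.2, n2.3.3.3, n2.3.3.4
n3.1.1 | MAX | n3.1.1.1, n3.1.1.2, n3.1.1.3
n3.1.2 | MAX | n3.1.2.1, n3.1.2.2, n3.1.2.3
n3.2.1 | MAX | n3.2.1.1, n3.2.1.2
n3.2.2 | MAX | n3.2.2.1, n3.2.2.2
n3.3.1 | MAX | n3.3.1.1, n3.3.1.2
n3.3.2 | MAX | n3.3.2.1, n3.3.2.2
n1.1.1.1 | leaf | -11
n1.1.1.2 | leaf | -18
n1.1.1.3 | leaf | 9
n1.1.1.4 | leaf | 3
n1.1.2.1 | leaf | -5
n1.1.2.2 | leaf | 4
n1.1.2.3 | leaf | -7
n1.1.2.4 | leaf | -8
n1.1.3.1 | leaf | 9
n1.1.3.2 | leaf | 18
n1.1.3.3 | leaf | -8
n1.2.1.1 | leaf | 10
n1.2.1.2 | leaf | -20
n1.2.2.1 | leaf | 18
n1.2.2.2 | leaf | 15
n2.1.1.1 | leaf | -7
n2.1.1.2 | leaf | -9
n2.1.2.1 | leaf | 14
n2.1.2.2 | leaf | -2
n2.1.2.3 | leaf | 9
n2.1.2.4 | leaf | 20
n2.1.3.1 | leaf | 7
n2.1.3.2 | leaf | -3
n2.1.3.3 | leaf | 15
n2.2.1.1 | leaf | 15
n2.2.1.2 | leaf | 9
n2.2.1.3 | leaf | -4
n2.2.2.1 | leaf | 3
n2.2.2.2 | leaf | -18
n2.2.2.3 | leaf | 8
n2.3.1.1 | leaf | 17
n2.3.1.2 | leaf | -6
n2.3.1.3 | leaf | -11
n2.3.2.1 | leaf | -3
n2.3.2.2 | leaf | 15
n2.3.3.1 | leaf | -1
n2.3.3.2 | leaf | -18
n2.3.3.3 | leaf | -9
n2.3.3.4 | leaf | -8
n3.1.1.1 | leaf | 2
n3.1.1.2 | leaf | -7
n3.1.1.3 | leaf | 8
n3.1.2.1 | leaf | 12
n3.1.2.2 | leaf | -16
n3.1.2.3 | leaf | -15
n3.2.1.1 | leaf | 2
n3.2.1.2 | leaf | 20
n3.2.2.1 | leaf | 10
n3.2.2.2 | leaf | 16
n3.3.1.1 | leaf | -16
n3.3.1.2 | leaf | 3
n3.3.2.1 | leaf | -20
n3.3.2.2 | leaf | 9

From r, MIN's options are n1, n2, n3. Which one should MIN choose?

n1.1.1 (MAX): max(-11, -18, 9, 3) = 9
n1.1.2 (MAX): max(-5, 4, -7, -8) = 4
n1.1.3 (MAX): max(9, 18, -8) = 18
n1.1 (MIN): min(9, 4, 18) = 4
n1.2.1 (MAX): max(10, -20) = 10
n1.2.2 (MAX): max(18, 15) = 18
n1.2 (MIN): min(10, 18) = 10
n1 (MAX): max(4, 10) = 10
n2.1.1 (MAX): max(-7, -9) = -7
n2.1.2 (MAX): max(14, -2, 9, 20) = 20
n2.1.3 (MAX): max(7, -3, 15) = 15
n2.1 (MIN): min(-7, 20, 15) = -7
n2.2.1 (MAX): max(15, 9, -4) = 15
n2.2.2 (MAX): max(3, -18, 8) = 8
n2.2 (MIN): min(15, 8) = 8
n2.3.1 (MAX): max(17, -6, -11) = 17
n2.3.2 (MAX): max(-3, 15) = 15
n2.3.3 (MAX): max(-1, -18, -9, -8) = -1
n2.3 (MIN): min(17, 15, -1) = -1
n2 (MAX): max(-7, 8, -1) = 8
n3.1.1 (MAX): max(2, -7, 8) = 8
n3.1.2 (MAX): max(12, -16, -15) = 12
n3.1 (MIN): min(8, 12) = 8
n3.2.1 (MAX): max(2, 20) = 20
n3.2.2 (MAX): max(10, 16) = 16
n3.2 (MIN): min(20, 16) = 16
n3.3.1 (MAX): max(-16, 3) = 3
n3.3.2 (MAX): max(-20, 9) = 9
n3.3 (MIN): min(3, 9) = 3
n3 (MAX): max(8, 16, 3) = 16
r (MIN): min(10, 8, 16) = 8
MIN at r wants the lowest of {n1=10, n2=8, n3=16}, so chooses n2.

n2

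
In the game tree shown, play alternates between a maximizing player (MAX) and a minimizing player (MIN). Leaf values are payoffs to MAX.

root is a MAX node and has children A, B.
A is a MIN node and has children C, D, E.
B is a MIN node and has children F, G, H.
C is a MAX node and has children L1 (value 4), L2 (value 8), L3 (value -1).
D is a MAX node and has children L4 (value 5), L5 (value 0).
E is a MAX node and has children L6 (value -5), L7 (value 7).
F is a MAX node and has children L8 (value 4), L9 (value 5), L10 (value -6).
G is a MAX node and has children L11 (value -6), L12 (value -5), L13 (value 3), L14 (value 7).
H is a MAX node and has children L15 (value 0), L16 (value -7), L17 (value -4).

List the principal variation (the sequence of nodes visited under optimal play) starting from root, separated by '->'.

root -> A -> D -> L4

C (MAX): max(4, 8, -1) = 8
D (MAX): max(5, 0) = 5
E (MAX): max(-5, 7) = 7
A (MIN): min(8, 5, 7) = 5
F (MAX): max(4, 5, -6) = 5
G (MAX): max(-6, -5, 3, 7) = 7
H (MAX): max(0, -7, -4) = 0
B (MIN): min(5, 7, 0) = 0
root (MAX): max(5, 0) = 5
At root, MAX picks A (highest: 5).
At A, MIN picks D (lowest: 5).
At D, MAX picks L4 (highest: 5).
Terminal value 5.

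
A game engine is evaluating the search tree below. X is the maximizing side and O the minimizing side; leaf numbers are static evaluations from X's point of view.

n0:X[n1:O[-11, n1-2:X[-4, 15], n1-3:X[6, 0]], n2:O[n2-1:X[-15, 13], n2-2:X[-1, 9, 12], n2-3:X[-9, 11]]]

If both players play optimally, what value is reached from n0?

n1-2 (X): max(-4, 15) = 15
n1-3 (X): max(6, 0) = 6
n1 (O): min(-11, 15, 6) = -11
n2-1 (X): max(-15, 13) = 13
n2-2 (X): max(-1, 9, 12) = 12
n2-3 (X): max(-9, 11) = 11
n2 (O): min(13, 12, 11) = 11
n0 (X): max(-11, 11) = 11

11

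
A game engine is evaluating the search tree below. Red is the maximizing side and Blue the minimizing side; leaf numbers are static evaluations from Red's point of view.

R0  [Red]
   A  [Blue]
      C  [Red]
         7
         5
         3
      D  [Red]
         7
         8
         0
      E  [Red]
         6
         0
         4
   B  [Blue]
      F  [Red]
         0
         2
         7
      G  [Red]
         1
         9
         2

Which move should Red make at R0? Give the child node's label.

B

C (Red): max(7, 5, 3) = 7
D (Red): max(7, 8, 0) = 8
E (Red): max(6, 0, 4) = 6
A (Blue): min(7, 8, 6) = 6
F (Red): max(0, 2, 7) = 7
G (Red): max(1, 9, 2) = 9
B (Blue): min(7, 9) = 7
R0 (Red): max(6, 7) = 7
Red at R0 wants the highest of {A=6, B=7}, so chooses B.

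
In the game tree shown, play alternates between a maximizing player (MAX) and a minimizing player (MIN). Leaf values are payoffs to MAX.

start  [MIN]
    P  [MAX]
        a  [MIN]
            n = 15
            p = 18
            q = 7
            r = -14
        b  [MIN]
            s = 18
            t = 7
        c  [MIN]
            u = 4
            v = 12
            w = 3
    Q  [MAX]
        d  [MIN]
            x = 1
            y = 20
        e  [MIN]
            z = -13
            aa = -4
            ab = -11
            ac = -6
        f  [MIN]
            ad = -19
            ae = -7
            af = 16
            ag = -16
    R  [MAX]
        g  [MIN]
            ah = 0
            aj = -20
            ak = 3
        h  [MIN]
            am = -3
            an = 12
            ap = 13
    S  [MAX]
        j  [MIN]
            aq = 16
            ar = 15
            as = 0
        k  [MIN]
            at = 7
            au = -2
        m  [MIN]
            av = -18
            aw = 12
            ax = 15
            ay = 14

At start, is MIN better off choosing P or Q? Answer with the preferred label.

a (MIN): min(15, 18, 7, -14) = -14
b (MIN): min(18, 7) = 7
c (MIN): min(4, 12, 3) = 3
P (MAX): max(-14, 7, 3) = 7
d (MIN): min(1, 20) = 1
e (MIN): min(-13, -4, -11, -6) = -13
f (MIN): min(-19, -7, 16, -16) = -19
Q (MAX): max(1, -13, -19) = 1
MIN prefers the lower value; P=7, Q=1. Q is better since 1 < 7.

Q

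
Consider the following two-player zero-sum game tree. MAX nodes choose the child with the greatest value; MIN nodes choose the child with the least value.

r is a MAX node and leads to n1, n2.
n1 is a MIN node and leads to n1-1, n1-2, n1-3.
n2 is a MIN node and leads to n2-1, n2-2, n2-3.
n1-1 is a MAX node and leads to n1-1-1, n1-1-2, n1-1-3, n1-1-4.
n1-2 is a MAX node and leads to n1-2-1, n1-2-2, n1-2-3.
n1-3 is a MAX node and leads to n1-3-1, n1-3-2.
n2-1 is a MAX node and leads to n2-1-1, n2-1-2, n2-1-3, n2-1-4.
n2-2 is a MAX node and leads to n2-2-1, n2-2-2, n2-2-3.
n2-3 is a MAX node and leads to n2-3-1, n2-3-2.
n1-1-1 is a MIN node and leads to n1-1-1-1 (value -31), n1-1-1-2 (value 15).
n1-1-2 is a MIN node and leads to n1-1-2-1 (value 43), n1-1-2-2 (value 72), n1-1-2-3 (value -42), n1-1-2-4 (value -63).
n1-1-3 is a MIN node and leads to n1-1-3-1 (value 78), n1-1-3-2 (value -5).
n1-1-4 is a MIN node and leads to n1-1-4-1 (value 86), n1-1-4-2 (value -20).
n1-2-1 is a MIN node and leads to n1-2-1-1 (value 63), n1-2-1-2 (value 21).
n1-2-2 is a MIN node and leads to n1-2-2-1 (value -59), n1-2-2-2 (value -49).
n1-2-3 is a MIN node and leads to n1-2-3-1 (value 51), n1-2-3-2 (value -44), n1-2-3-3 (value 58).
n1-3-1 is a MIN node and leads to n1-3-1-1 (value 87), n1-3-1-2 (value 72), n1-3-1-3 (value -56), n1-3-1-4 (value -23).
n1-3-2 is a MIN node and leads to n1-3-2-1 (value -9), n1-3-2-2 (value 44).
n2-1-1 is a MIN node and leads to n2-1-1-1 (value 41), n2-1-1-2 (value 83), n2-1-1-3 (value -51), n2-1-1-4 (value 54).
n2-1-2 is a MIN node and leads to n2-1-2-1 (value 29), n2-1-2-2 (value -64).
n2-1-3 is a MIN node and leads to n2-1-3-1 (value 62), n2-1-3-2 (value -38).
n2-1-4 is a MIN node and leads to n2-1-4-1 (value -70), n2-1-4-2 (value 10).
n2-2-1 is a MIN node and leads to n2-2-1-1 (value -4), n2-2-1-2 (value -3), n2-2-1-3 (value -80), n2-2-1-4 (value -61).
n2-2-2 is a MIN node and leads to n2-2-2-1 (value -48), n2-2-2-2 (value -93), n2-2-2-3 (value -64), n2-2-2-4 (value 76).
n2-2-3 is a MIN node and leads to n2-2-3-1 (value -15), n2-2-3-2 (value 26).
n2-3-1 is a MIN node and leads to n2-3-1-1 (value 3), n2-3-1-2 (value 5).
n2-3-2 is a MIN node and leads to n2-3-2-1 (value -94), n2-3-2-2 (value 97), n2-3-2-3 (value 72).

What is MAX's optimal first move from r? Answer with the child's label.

n1

n1-1-1 (MIN): min(-31, 15) = -31
n1-1-2 (MIN): min(43, 72, -42, -63) = -63
n1-1-3 (MIN): min(78, -5) = -5
n1-1-4 (MIN): min(86, -20) = -20
n1-1 (MAX): max(-31, -63, -5, -20) = -5
n1-2-1 (MIN): min(63, 21) = 21
n1-2-2 (MIN): min(-59, -49) = -59
n1-2-3 (MIN): min(51, -44, 58) = -44
n1-2 (MAX): max(21, -59, -44) = 21
n1-3-1 (MIN): min(87, 72, -56, -23) = -56
n1-3-2 (MIN): min(-9, 44) = -9
n1-3 (MAX): max(-56, -9) = -9
n1 (MIN): min(-5, 21, -9) = -9
n2-1-1 (MIN): min(41, 83, -51, 54) = -51
n2-1-2 (MIN): min(29, -64) = -64
n2-1-3 (MIN): min(62, -38) = -38
n2-1-4 (MIN): min(-70, 10) = -70
n2-1 (MAX): max(-51, -64, -38, -70) = -38
n2-2-1 (MIN): min(-4, -3, -80, -61) = -80
n2-2-2 (MIN): min(-48, -93, -64, 76) = -93
n2-2-3 (MIN): min(-15, 26) = -15
n2-2 (MAX): max(-80, -93, -15) = -15
n2-3-1 (MIN): min(3, 5) = 3
n2-3-2 (MIN): min(-94, 97, 72) = -94
n2-3 (MAX): max(3, -94) = 3
n2 (MIN): min(-38, -15, 3) = -38
r (MAX): max(-9, -38) = -9
MAX at r wants the highest of {n1=-9, n2=-38}, so chooses n1.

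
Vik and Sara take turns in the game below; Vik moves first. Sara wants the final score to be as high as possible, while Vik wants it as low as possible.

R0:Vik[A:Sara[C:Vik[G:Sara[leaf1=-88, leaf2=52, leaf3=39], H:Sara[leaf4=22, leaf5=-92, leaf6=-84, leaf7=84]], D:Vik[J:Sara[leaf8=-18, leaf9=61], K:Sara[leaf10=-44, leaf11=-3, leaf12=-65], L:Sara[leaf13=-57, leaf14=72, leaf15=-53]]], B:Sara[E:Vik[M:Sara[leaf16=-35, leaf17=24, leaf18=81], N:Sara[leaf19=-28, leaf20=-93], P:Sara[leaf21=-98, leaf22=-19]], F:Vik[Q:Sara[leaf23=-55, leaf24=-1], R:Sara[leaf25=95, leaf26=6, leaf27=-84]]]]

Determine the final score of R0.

-1

G (Sara): max(-88, 52, 39) = 52
H (Sara): max(22, -92, -84, 84) = 84
C (Vik): min(52, 84) = 52
J (Sara): max(-18, 61) = 61
K (Sara): max(-44, -3, -65) = -3
L (Sara): max(-57, 72, -53) = 72
D (Vik): min(61, -3, 72) = -3
A (Sara): max(52, -3) = 52
M (Sara): max(-35, 24, 81) = 81
N (Sara): max(-28, -93) = -28
P (Sara): max(-98, -19) = -19
E (Vik): min(81, -28, -19) = -28
Q (Sara): max(-55, -1) = -1
R (Sara): max(95, 6, -84) = 95
F (Vik): min(-1, 95) = -1
B (Sara): max(-28, -1) = -1
R0 (Vik): min(52, -1) = -1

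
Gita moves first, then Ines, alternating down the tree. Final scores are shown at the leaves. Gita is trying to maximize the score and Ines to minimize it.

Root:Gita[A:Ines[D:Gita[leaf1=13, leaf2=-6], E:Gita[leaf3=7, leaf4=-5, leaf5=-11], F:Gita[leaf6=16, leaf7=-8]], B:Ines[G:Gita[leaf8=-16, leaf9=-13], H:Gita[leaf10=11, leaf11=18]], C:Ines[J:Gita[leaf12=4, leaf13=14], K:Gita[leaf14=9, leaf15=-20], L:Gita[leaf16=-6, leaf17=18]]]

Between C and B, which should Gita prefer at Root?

C

J (Gita): max(4, 14) = 14
K (Gita): max(9, -20) = 9
L (Gita): max(-6, 18) = 18
C (Ines): min(14, 9, 18) = 9
G (Gita): max(-16, -13) = -13
H (Gita): max(11, 18) = 18
B (Ines): min(-13, 18) = -13
Gita prefers the higher value; C=9, B=-13. C is better since 9 > -13.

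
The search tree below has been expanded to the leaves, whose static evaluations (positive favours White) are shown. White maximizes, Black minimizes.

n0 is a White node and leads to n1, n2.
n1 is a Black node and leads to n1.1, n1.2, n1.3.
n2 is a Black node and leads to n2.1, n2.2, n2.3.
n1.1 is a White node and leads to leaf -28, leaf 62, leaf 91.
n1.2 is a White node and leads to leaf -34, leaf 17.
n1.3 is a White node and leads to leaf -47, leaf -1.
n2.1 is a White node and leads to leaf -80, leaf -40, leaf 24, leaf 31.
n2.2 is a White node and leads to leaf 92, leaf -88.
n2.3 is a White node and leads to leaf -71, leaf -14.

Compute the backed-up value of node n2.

n2.1 (White): max(-80, -40, 24, 31) = 31
n2.2 (White): max(92, -88) = 92
n2.3 (White): max(-71, -14) = -14
n2 (Black): min(31, 92, -14) = -14

-14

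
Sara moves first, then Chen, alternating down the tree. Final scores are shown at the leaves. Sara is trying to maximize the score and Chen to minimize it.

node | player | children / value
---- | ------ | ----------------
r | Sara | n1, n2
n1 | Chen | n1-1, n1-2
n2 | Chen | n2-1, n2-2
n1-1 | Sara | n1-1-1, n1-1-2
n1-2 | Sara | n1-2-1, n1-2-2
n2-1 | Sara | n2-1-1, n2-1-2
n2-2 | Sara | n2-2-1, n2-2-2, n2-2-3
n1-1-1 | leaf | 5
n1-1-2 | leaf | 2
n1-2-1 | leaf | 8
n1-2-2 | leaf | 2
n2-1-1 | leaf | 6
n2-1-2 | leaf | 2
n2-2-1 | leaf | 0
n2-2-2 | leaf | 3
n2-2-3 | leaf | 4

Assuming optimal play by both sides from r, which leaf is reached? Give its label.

n1-1 (Sara): max(5, 2) = 5
n1-2 (Sara): max(8, 2) = 8
n1 (Chen): min(5, 8) = 5
n2-1 (Sara): max(6, 2) = 6
n2-2 (Sara): max(0, 3, 4) = 4
n2 (Chen): min(6, 4) = 4
r (Sara): max(5, 4) = 5
At r, Sara picks n1 (highest: 5).
At n1, Chen picks n1-1 (lowest: 5).
At n1-1, Sara picks n1-1-1 (highest: 5).
Terminal value 5.

n1-1-1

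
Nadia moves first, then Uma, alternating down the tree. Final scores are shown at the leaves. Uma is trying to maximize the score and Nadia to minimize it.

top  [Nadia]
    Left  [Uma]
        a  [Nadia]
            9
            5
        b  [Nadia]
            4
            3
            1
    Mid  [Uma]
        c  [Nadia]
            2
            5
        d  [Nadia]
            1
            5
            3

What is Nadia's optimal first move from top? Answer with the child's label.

a (Nadia): min(9, 5) = 5
b (Nadia): min(4, 3, 1) = 1
Left (Uma): max(5, 1) = 5
c (Nadia): min(2, 5) = 2
d (Nadia): min(1, 5, 3) = 1
Mid (Uma): max(2, 1) = 2
top (Nadia): min(5, 2) = 2
Nadia at top wants the lowest of {Left=5, Mid=2}, so chooses Mid.

Mid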